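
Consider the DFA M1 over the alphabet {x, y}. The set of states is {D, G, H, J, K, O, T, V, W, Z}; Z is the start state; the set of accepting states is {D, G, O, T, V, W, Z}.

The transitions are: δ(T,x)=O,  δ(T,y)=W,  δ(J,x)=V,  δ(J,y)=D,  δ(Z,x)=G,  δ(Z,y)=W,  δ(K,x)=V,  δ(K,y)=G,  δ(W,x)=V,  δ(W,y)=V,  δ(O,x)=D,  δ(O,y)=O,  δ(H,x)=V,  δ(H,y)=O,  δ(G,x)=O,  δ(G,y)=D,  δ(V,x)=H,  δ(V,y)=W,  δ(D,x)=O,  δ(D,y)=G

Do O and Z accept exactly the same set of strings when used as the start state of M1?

Reachable states from the start: {D,G,H,O,V,W,Z}. Unreachable: {J,K,T} — drop them.
P0 = {D,G,O,V,W,Z} | {H}.
On input x, block {D,G,O,V,W,Z} splits into {D,G,O,W,Z} and {V}.
Refine {D,G,O,W,Z} on symbol x: members go to different blocks, giving {D,G,O,Z} and {W}.
On input y, block {D,G,O,Z} splits into {D,G,O} and {Z}.
Stable partition: {D,G,O} | {H} | {V} | {W} | {Z} — 5 equivalence classes.
O and Z end up in different blocks, so they are distinguishable. For instance, the string 'yxx' is accepted from only O.

No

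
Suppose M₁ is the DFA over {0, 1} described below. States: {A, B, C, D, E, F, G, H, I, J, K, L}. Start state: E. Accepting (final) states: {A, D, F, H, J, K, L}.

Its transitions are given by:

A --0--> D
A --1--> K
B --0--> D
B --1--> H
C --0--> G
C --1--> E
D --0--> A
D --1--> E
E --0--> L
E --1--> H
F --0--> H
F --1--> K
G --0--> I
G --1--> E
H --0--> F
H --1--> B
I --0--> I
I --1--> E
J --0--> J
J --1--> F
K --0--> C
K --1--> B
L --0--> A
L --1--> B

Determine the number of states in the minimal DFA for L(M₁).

5

States {J} cannot be reached from the start state, so discard them.
Initial partition by acceptance: {A,D,F,H,K,L} | {B,C,E,G,I}.
Refine {A,D,F,H,K,L} on symbol 0: members go to different blocks, giving {A,D,F,H,L} and {K}.
On input 1, block {A,D,F,H,L} splits into {D,H,L} and {A,F}.
Split {B,C,E,G,I} by δ(·,0) → {C,G,I} and {B,E}.
Stable partition: {D,H,L} | {C,G,I} | {K} | {A,F} | {B,E} — 5 equivalence classes.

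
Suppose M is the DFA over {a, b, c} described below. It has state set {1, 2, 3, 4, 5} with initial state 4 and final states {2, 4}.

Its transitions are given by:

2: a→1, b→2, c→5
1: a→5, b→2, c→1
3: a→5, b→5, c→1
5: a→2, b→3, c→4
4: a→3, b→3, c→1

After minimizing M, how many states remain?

All states are reachable from the start state.
P0 = {2,4} | {1,3,5}.
Refine {2,4} on symbol b: members go to different blocks, giving {2} and {4}.
Split {1,3,5} by δ(·,a) → {1,3} and {5}.
On input b, block {1,3} splits into {1} and {3}.
Stable partition: {2} | {1} | {4} | {5} | {3} — 5 equivalence classes.

5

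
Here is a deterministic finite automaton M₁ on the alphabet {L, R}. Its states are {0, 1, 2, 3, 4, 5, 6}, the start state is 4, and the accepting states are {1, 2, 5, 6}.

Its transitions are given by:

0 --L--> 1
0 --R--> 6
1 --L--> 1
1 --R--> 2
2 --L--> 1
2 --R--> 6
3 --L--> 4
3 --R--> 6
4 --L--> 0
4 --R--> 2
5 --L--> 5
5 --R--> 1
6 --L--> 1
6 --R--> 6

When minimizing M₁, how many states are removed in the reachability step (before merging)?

2

BFS from 4 reaches {0, 1, 2, 4, 6}; the 2 state(s) 3, 5 are never visited.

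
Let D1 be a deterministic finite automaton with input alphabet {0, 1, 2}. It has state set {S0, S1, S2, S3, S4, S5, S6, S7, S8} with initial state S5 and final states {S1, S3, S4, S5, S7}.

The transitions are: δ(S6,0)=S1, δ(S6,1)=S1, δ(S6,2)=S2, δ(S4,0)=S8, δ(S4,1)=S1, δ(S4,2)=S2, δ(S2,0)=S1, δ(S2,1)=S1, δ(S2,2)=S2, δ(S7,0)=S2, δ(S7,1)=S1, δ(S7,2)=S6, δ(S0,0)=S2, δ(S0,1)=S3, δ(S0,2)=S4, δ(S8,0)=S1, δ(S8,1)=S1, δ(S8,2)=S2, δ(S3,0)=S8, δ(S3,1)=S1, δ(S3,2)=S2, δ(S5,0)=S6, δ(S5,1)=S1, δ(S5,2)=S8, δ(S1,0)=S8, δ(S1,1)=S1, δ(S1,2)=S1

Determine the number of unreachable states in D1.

4

Starting at S5 and following transitions, the reachable set is {S1, S2, S5, S6, S8}. That leaves S0, S3, S4, S7 unreachable — 4 in total.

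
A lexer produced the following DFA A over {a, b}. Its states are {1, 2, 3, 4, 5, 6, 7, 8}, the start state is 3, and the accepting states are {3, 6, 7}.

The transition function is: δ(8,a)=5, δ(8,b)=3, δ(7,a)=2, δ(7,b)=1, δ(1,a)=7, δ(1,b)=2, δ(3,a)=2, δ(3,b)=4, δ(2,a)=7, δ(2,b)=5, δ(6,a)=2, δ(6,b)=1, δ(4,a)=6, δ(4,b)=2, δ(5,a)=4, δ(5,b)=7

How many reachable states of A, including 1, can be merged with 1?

Reachable states from the start: {1,2,3,4,5,6,7}. Unreachable: {8} — drop them.
Initial partition by acceptance: {3,6,7} | {1,2,4,5}.
Split {1,2,4,5} by δ(·,a) → {1,2,4} and {5}.
Refine {1,2,4} on symbol b: members go to different blocks, giving {1,4} and {2}.
No further refinement is possible. Final partition (4 blocks): {3,6,7} | {1,4} | {5} | {2}.
State 1 belongs to the block {1,4}, which has 2 states.

2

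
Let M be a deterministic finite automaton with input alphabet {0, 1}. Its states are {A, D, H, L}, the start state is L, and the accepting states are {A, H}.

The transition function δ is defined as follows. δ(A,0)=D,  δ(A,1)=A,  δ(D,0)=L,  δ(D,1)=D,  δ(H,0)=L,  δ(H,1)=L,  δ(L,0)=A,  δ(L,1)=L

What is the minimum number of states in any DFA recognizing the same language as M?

3

First remove the unreachable states {H}; 3 states remain.
P0 = {A} | {D,L}.
Refine {D,L} on symbol 0: members go to different blocks, giving {L} and {D}.
Stable partition: {A} | {L} | {D} — 3 equivalence classes.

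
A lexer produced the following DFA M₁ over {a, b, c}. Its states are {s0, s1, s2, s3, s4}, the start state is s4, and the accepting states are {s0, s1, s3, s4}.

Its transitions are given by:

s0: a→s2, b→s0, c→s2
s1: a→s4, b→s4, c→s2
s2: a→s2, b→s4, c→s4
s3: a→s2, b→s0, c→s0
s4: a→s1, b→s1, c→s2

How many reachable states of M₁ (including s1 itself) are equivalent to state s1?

States {s0,s3} cannot be reached from the start state, so discard them.
Start with accepting vs non-accepting: {s1,s4} | {s2}.
No further refinement is possible. Final partition (2 blocks): {s1,s4} | {s2}.
The equivalence class containing s1 is {s1,s4}, of size 2.

2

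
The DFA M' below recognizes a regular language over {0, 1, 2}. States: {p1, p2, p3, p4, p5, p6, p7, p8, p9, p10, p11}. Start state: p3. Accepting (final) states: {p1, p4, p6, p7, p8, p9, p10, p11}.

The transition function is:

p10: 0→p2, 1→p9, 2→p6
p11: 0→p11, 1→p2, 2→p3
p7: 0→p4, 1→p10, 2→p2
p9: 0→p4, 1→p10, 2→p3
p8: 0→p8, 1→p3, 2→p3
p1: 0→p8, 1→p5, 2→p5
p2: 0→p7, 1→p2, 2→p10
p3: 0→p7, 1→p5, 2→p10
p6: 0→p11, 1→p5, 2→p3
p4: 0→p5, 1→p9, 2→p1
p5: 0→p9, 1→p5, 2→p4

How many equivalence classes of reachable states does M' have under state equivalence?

4

All states are reachable from the start state.
P0 = {p1,p4,p6,p7,p8,p9,p10,p11} | {p2,p3,p5}.
Split {p1,p4,p6,p7,p8,p9,p10,p11} by δ(·,0) → {p1,p6,p7,p8,p9,p11} and {p4,p10}.
Split {p1,p6,p7,p8,p9,p11} by δ(·,0) → {p1,p6,p8,p11} and {p7,p9}.
No further refinement is possible. Final partition (4 blocks): {p1,p6,p8,p11} | {p2,p3,p5} | {p4,p10} | {p7,p9}.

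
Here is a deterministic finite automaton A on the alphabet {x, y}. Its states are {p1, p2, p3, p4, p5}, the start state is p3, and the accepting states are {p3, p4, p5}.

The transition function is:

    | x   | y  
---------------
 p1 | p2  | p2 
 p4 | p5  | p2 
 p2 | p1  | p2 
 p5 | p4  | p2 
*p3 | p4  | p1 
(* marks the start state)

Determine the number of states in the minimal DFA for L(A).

2

All states are reachable from the start state.
Start with accepting vs non-accepting: {p3,p4,p5} | {p1,p2}.
Stable partition: {p3,p4,p5} | {p1,p2} — 2 equivalence classes.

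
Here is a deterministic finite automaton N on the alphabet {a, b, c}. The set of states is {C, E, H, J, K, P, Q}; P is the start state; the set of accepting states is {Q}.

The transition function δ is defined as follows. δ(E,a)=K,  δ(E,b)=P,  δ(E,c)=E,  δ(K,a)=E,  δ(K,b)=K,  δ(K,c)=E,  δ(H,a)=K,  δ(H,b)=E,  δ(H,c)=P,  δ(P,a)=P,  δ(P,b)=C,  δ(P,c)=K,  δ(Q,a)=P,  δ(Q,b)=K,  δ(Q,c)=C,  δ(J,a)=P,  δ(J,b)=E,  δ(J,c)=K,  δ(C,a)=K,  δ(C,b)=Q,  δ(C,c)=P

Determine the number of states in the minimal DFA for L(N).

5

First remove the unreachable states {H,J}; 5 states remain.
P0 = {Q} | {C,E,K,P}.
Refine {C,E,K,P} on symbol b: members go to different blocks, giving {E,K,P} and {C}.
Split {E,K,P} by δ(·,b) → {E,K} and {P}.
On input b, block {E,K} splits into {E} and {K}.
Stable partition: {Q} | {E} | {C} | {P} | {K} — 5 equivalence classes.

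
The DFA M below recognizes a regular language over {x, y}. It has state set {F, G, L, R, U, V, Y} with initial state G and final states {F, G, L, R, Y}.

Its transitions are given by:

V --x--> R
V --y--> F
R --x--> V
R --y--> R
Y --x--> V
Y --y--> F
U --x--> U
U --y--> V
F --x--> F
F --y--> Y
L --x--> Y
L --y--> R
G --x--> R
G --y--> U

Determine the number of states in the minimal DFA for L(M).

6

Reachable states from the start: {F,G,R,U,V,Y}. Unreachable: {L} — drop them.
Initial partition by acceptance: {F,G,R,Y} | {U,V}.
On input x, block {F,G,R,Y} splits into {F,G} and {R,Y}.
Split {F,G} by δ(·,x) → {F} and {G}.
On input x, block {U,V} splits into {V} and {U}.
On input y, block {R,Y} splits into {Y} and {R}.
The partition is now stable with 6 blocks: {F} | {V} | {Y} | {G} | {U} | {R}.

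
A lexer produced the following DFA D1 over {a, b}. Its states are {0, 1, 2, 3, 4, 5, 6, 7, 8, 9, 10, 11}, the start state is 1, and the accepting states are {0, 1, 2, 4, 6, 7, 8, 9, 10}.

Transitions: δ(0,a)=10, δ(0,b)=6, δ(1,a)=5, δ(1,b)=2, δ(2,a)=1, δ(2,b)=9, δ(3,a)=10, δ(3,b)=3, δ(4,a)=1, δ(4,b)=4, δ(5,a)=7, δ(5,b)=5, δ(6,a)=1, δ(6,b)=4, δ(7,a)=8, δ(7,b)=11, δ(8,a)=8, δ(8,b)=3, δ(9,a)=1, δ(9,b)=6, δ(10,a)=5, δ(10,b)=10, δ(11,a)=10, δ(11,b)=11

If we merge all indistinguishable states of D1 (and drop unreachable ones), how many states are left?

6

Reachable states from the start: {1,2,3,4,5,6,7,8,9,10,11}. Unreachable: {0} — drop them.
P0 = {1,2,4,6,7,8,9,10} | {3,5,11}.
Refine {1,2,4,6,7,8,9,10} on symbol a: members go to different blocks, giving {2,4,6,7,8,9} and {1,10}.
Refine {2,4,6,7,8,9} on symbol a: members go to different blocks, giving {2,4,6,9} and {7,8}.
On input a, block {3,5,11} splits into {3,11} and {5}.
On input b, block {1,10} splits into {1} and {10}.
No further refinement is possible. Final partition (6 blocks): {2,4,6,9} | {3,11} | {1} | {7,8} | {5} | {10}.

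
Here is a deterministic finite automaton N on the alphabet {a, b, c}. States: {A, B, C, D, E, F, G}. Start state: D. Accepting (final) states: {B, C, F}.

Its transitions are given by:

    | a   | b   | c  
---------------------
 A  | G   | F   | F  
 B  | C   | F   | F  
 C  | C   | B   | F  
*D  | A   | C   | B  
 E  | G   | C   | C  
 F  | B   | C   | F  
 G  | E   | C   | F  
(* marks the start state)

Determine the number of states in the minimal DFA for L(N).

2

Initial partition by acceptance: {B,C,F} | {A,D,E,G}.
No further refinement is possible. Final partition (2 blocks): {B,C,F} | {A,D,E,G}.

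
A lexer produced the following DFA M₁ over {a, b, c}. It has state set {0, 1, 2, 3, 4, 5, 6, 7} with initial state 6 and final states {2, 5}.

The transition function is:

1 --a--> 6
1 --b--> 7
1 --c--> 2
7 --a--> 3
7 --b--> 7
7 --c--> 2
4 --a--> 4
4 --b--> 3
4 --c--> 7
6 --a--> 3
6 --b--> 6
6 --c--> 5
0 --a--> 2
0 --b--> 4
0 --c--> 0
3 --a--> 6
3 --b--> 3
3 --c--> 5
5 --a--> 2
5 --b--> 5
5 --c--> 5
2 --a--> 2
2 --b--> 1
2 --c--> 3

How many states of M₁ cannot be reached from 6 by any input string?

2

BFS from 6 reaches {1, 2, 3, 5, 6, 7}; the 2 state(s) 0, 4 are never visited.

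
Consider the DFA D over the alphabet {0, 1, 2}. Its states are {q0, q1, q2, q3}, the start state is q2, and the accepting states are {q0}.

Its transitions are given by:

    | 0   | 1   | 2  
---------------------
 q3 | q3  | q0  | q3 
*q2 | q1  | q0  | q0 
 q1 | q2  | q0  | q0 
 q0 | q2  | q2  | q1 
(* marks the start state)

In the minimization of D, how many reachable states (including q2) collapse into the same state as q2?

First remove the unreachable states {q3}; 3 states remain.
Initial partition by acceptance: {q0} | {q1,q2}.
The partition is now stable with 2 blocks: {q0} | {q1,q2}.
The equivalence class containing q2 is {q1,q2}, of size 2.

2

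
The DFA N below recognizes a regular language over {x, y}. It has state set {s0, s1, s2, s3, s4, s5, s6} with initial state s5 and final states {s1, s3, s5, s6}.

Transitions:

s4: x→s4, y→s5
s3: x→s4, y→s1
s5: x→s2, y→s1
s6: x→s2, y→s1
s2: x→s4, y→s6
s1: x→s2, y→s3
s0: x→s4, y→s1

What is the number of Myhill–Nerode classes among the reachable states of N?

First remove the unreachable states {s0}; 6 states remain.
P0 = {s1,s3,s5,s6} | {s2,s4}.
Stable partition: {s1,s3,s5,s6} | {s2,s4} — 2 equivalence classes.

2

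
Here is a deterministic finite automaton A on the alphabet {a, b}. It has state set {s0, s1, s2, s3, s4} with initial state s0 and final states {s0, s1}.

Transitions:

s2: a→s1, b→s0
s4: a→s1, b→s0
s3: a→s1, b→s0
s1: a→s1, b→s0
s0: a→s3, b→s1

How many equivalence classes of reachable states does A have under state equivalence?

3

First remove the unreachable states {s2,s4}; 3 states remain.
Start with accepting vs non-accepting: {s0,s1} | {s3}.
Split {s0,s1} by δ(·,a) → {s0} and {s1}.
Stable partition: {s0} | {s3} | {s1} — 3 equivalence classes.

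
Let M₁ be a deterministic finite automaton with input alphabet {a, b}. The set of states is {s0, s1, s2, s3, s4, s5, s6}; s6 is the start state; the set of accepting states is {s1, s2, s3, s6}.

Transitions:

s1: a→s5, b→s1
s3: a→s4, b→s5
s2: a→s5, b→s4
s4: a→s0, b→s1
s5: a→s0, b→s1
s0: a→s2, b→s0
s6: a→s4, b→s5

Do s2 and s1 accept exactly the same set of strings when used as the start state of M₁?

No

States {s3} cannot be reached from the start state, so discard them.
Initial partition by acceptance: {s1,s2,s6} | {s0,s4,s5}.
On input b, block {s1,s2,s6} splits into {s2,s6} and {s1}.
On input a, block {s0,s4,s5} splits into {s4,s5} and {s0}.
The partition is now stable with 4 blocks: {s2,s6} | {s4,s5} | {s1} | {s0}.
s2 and s1 end up in different blocks, so they are distinguishable. For instance, the string 'b' is accepted from only s1.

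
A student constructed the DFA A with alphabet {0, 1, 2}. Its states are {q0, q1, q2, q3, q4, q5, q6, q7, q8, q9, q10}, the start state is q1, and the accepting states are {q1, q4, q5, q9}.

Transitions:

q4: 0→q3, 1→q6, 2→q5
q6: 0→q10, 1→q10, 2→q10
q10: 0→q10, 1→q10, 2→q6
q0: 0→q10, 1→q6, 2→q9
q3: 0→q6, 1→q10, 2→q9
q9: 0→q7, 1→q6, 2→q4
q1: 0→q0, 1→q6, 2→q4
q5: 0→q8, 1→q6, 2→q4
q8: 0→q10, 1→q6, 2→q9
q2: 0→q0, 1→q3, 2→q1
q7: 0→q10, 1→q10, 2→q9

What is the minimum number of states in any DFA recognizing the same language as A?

First remove the unreachable states {q2}; 10 states remain.
P0 = {q1,q4,q5,q9} | {q0,q3,q6,q7,q8,q10}.
Refine {q0,q3,q6,q7,q8,q10} on symbol 2: members go to different blocks, giving {q0,q3,q7,q8} and {q6,q10}.
Stable partition: {q1,q4,q5,q9} | {q0,q3,q7,q8} | {q6,q10} — 3 equivalence classes.

3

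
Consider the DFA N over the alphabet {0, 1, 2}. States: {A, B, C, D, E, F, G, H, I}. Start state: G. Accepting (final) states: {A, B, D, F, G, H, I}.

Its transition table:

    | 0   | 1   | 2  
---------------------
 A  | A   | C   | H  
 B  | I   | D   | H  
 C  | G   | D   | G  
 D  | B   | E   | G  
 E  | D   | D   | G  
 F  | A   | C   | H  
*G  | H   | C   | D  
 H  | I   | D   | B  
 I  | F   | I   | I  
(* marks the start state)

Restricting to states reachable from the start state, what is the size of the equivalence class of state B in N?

2

All states are reachable from the start state.
Initial partition by acceptance: {A,B,D,F,G,H,I} | {C,E}.
Split {A,B,D,F,G,H,I} by δ(·,1) → {A,D,F,G} and {B,H,I}.
Split {A,D,F,G} by δ(·,0) → {A,F} and {D,G}.
Split {B,H,I} by δ(·,0) → {B,H} and {I}.
No further refinement is possible. Final partition (5 blocks): {A,F} | {C,E} | {B,H} | {D,G} | {I}.
State B belongs to the block {B,H}, which has 2 states.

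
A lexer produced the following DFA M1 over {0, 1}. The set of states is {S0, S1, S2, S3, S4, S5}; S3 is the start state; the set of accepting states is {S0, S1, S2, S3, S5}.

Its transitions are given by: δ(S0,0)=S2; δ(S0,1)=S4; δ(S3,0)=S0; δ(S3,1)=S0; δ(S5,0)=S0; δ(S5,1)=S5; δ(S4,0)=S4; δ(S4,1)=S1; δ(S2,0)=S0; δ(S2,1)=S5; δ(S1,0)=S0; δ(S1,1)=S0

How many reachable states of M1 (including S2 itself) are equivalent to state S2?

Initial partition by acceptance: {S0,S1,S2,S3,S5} | {S4}.
Split {S0,S1,S2,S3,S5} by δ(·,1) → {S1,S2,S3,S5} and {S0}.
On input 1, block {S1,S2,S3,S5} splits into {S1,S3} and {S2,S5}.
Stable partition: {S1,S3} | {S4} | {S0} | {S2,S5} — 4 equivalence classes.
State S2 belongs to the block {S2,S5}, which has 2 states.

2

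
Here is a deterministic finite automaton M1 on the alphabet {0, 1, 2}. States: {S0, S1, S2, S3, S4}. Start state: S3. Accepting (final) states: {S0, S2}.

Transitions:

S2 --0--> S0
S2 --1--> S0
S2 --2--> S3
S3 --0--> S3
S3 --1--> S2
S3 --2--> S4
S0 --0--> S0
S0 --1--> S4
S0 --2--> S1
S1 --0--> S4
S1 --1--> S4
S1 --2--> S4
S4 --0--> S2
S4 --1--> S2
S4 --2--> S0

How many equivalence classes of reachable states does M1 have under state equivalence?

Start with accepting vs non-accepting: {S0,S2} | {S1,S3,S4}.
Split {S0,S2} by δ(·,1) → {S0} and {S2}.
On input 0, block {S1,S3,S4} splits into {S1,S3} and {S4}.
Split {S1,S3} by δ(·,0) → {S1} and {S3}.
Stable partition: {S0} | {S1} | {S2} | {S4} | {S3} — 5 equivalence classes.

5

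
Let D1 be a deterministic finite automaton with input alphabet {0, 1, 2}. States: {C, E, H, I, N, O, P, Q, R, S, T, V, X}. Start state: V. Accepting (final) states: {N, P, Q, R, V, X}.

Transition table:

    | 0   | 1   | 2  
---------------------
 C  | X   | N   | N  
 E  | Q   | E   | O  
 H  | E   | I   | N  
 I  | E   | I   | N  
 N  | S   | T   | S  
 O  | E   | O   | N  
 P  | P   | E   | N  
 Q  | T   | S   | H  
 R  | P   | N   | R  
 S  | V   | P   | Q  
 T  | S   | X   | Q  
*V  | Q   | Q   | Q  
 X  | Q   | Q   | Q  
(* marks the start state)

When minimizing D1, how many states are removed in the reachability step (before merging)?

2

Starting at V and following transitions, the reachable set is {E, H, I, N, O, P, Q, S, T, V, X}. That leaves C, R unreachable — 2 in total.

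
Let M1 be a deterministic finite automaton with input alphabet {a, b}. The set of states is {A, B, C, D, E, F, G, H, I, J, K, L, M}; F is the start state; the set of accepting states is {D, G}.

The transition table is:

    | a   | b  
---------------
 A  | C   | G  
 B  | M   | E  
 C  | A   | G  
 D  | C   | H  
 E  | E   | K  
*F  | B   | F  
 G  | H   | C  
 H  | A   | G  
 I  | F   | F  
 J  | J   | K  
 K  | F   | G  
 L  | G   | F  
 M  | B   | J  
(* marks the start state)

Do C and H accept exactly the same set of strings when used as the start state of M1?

Reachable states from the start: {A,B,C,E,F,G,H,J,K,M}. Unreachable: {D,I,L} — drop them.
P0 = {G} | {A,B,C,E,F,H,J,K,M}.
Split {A,B,C,E,F,H,J,K,M} by δ(·,b) → {B,E,F,J,M} and {A,C,H,K}.
Refine {B,E,F,J,M} on symbol b: members go to different blocks, giving {B,F,M} and {E,J}.
On input b, block {B,F,M} splits into {B,M} and {F}.
Refine {A,C,H,K} on symbol a: members go to different blocks, giving {A,C,H} and {K}.
Stable partition: {G} | {B,M} | {A,C,H} | {E,J} | {F} | {K} — 6 equivalence classes.
C and H lie in the same block of the stable partition, so they are equivalent — no string distinguishes them.

Yes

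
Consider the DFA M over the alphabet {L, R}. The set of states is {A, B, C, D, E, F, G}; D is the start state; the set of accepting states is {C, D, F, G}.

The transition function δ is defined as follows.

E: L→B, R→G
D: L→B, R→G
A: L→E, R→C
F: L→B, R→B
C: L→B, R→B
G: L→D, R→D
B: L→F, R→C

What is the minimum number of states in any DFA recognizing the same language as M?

4

First remove the unreachable states {A,E}; 5 states remain.
P0 = {C,D,F,G} | {B}.
Split {C,D,F,G} by δ(·,L) → {C,D,F} and {G}.
Split {C,D,F} by δ(·,R) → {C,F} and {D}.
The partition is now stable with 4 blocks: {C,F} | {B} | {G} | {D}.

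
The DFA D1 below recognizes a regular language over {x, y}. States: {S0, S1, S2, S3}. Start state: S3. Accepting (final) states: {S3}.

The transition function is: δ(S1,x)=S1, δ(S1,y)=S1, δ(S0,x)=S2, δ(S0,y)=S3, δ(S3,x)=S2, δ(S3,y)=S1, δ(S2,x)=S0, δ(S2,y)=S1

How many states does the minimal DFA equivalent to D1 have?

4

All states are reachable from the start state.
Start with accepting vs non-accepting: {S3} | {S0,S1,S2}.
Split {S0,S1,S2} by δ(·,y) → {S1,S2} and {S0}.
Refine {S1,S2} on symbol x: members go to different blocks, giving {S1} and {S2}.
No further refinement is possible. Final partition (4 blocks): {S3} | {S1} | {S0} | {S2}.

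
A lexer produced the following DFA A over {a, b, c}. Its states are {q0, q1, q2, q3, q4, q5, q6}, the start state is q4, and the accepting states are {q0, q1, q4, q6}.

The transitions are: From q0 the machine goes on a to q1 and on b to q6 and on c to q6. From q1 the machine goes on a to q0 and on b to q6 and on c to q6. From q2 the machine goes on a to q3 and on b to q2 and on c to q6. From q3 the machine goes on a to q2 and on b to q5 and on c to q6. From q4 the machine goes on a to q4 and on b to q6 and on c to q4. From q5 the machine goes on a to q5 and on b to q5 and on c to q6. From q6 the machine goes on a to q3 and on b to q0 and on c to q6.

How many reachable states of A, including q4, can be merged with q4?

All states are reachable from the start state.
Start with accepting vs non-accepting: {q0,q1,q4,q6} | {q2,q3,q5}.
On input a, block {q0,q1,q4,q6} splits into {q0,q1,q4} and {q6}.
Refine {q0,q1,q4} on symbol c: members go to different blocks, giving {q0,q1} and {q4}.
Stable partition: {q0,q1} | {q2,q3,q5} | {q6} | {q4} — 4 equivalence classes.
State q4 belongs to the block {q4}, which has 1 states.

1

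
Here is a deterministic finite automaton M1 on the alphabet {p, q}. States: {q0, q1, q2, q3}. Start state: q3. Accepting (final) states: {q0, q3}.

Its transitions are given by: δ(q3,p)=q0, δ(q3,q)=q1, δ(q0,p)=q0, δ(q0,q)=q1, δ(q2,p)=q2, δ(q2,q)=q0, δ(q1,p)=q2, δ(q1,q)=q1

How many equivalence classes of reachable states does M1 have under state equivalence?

All states are reachable from the start state.
P0 = {q0,q3} | {q1,q2}.
Split {q1,q2} by δ(·,q) → {q1} and {q2}.
The partition is now stable with 3 blocks: {q0,q3} | {q1} | {q2}.

3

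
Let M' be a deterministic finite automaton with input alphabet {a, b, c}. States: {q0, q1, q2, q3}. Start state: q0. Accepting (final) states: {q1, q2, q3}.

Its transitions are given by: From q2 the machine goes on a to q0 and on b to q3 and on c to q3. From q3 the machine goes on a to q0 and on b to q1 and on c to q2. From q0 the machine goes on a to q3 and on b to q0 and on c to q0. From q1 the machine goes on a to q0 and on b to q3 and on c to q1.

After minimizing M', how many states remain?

All states are reachable from the start state.
P0 = {q1,q2,q3} | {q0}.
No further refinement is possible. Final partition (2 blocks): {q1,q2,q3} | {q0}.

2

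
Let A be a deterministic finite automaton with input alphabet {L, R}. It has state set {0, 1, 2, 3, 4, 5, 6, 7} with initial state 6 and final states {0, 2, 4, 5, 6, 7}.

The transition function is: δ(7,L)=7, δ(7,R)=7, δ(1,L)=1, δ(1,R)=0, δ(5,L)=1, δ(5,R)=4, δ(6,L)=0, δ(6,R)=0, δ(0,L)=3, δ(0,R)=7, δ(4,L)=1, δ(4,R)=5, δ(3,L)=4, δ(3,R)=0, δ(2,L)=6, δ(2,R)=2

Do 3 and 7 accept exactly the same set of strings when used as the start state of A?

No

First remove the unreachable states {2}; 7 states remain.
P0 = {0,4,5,6,7} | {1,3}.
Refine {0,4,5,6,7} on symbol L: members go to different blocks, giving {0,4,5} and {6,7}.
Split {0,4,5} by δ(·,R) → {4,5} and {0}.
On input L, block {1,3} splits into {1} and {3}.
On input L, block {6,7} splits into {6} and {7}.
The partition is now stable with 6 blocks: {4,5} | {1} | {6} | {0} | {3} | {7}.
3 and 7 end up in different blocks, so they are distinguishable. For instance, the string 'ε' is accepted from only 7.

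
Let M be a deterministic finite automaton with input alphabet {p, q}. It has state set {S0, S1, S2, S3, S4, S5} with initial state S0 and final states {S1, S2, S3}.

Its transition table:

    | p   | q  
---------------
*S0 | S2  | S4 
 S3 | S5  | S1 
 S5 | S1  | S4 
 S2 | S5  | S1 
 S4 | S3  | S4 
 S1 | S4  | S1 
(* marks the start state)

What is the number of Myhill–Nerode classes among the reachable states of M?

All states are reachable from the start state.
Initial partition by acceptance: {S1,S2,S3} | {S0,S4,S5}.
Stable partition: {S1,S2,S3} | {S0,S4,S5} — 2 equivalence classes.

2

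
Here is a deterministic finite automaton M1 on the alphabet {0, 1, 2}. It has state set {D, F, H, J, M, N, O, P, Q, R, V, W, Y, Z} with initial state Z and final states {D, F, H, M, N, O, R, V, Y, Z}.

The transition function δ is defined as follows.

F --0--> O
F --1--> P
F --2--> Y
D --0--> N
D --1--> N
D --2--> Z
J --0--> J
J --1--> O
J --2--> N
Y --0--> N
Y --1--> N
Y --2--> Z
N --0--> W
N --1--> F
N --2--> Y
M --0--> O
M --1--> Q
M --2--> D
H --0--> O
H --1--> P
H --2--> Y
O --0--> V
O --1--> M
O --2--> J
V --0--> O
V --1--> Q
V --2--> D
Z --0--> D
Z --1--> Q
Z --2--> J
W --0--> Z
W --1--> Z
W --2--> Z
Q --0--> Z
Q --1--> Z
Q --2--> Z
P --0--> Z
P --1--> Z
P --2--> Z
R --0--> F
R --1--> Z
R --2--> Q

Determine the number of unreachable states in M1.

Starting at Z and following transitions, the reachable set is {D, F, J, M, N, O, P, Q, V, W, Y, Z}. That leaves H, R unreachable — 2 in total.

2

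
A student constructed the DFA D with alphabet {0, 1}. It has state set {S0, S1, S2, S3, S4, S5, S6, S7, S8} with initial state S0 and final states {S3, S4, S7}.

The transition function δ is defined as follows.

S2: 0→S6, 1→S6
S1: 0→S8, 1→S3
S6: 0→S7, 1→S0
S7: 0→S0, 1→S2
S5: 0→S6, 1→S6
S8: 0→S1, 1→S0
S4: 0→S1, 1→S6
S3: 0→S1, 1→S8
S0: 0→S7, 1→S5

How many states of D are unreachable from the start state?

4

No path from S0 leads to S1, S3, S4, S8; the other 5 states are all reachable.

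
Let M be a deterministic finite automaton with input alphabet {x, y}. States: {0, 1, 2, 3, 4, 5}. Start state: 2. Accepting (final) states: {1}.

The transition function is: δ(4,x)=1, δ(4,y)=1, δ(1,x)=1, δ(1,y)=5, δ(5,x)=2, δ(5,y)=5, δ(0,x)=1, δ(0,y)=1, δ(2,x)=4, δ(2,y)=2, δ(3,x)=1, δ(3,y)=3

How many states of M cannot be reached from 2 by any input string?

Starting at 2 and following transitions, the reachable set is {1, 2, 4, 5}. That leaves 0, 3 unreachable — 2 in total.

2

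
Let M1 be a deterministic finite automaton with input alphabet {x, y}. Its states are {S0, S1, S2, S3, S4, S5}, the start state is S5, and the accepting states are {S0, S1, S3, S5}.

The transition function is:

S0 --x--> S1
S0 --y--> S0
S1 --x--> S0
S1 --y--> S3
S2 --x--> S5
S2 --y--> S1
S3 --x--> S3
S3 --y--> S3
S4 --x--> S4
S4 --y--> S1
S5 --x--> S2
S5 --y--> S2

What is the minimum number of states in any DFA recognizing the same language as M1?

3

States {S4} cannot be reached from the start state, so discard them.
Initial partition by acceptance: {S0,S1,S3,S5} | {S2}.
Split {S0,S1,S3,S5} by δ(·,x) → {S0,S1,S3} and {S5}.
No further refinement is possible. Final partition (3 blocks): {S0,S1,S3} | {S2} | {S5}.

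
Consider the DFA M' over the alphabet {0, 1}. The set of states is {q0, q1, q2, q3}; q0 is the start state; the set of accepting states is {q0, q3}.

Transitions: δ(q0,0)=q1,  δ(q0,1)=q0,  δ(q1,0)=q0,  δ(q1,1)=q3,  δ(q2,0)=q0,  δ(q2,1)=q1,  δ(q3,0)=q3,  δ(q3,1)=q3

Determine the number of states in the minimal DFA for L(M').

3

Reachable states from the start: {q0,q1,q3}. Unreachable: {q2} — drop them.
Start with accepting vs non-accepting: {q0,q3} | {q1}.
On input 0, block {q0,q3} splits into {q0} and {q3}.
No further refinement is possible. Final partition (3 blocks): {q0} | {q1} | {q3}.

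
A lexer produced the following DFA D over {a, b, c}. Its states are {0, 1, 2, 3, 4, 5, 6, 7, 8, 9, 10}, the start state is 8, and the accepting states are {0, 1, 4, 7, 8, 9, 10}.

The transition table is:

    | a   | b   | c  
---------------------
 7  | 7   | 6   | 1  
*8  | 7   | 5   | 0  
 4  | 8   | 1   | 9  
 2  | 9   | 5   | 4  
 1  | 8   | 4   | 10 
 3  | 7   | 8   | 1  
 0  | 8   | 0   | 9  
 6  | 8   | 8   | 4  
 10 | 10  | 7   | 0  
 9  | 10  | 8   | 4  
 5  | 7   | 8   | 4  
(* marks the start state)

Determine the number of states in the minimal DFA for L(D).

4

States {2,3} cannot be reached from the start state, so discard them.
Start with accepting vs non-accepting: {0,1,4,7,8,9,10} | {5,6}.
Refine {0,1,4,7,8,9,10} on symbol b: members go to different blocks, giving {0,1,4,9,10} and {7,8}.
Split {0,1,4,9,10} by δ(·,a) → {0,1,4} and {9,10}.
The partition is now stable with 4 blocks: {0,1,4} | {5,6} | {7,8} | {9,10}.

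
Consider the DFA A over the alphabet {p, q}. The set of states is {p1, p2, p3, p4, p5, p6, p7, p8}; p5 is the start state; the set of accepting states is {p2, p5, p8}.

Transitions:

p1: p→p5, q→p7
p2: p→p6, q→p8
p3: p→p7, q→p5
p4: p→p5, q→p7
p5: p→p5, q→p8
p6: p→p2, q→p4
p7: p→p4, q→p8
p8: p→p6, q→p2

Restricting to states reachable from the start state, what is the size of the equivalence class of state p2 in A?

First remove the unreachable states {p1,p3}; 6 states remain.
P0 = {p2,p5,p8} | {p4,p6,p7}.
Refine {p2,p5,p8} on symbol p: members go to different blocks, giving {p2,p8} and {p5}.
On input p, block {p4,p6,p7} splits into {p4} and {p6} and {p7}.
The partition is now stable with 5 blocks: {p2,p8} | {p4} | {p5} | {p6} | {p7}.
State p2 belongs to the block {p2,p8}, which has 2 states.

2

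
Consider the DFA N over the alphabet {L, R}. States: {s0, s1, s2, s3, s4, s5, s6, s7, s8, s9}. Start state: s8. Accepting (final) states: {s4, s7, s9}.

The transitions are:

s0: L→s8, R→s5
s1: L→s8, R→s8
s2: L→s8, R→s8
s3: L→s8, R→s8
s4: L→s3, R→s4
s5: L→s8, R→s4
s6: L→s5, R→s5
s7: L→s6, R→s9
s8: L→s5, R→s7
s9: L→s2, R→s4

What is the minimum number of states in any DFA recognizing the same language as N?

States {s0,s1} cannot be reached from the start state, so discard them.
P0 = {s4,s7,s9} | {s2,s3,s5,s6,s8}.
Split {s2,s3,s5,s6,s8} by δ(·,R) → {s2,s3,s6} and {s5,s8}.
The partition is now stable with 3 blocks: {s4,s7,s9} | {s2,s3,s6} | {s5,s8}.

3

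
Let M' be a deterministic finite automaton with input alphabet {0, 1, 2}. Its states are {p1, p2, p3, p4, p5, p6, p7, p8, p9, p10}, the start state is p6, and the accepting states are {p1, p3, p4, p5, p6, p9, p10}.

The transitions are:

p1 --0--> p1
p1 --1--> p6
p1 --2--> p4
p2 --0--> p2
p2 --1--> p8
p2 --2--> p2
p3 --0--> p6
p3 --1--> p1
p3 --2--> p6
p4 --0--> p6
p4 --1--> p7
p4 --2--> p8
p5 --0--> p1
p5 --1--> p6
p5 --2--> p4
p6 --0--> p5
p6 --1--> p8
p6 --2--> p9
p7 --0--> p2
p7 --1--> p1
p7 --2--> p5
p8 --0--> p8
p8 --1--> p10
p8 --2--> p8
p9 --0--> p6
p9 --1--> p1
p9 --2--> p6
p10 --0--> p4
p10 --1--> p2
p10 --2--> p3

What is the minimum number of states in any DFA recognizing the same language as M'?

Every state is reachable, so we keep all 10.
P0 = {p1,p3,p4,p5,p6,p9,p10} | {p2,p7,p8}.
Split {p1,p3,p4,p5,p6,p9,p10} by δ(·,1) → {p1,p3,p5,p9} and {p4,p6,p10}.
On input 0, block {p1,p3,p5,p9} splits into {p1,p5} and {p3,p9}.
On input 1, block {p2,p7,p8} splits into {p2} and {p7} and {p8}.
Split {p4,p6,p10} by δ(·,0) → {p4,p10} and {p6}.
On input 0, block {p4,p10} splits into {p4} and {p10}.
No further refinement is possible. Final partition (8 blocks): {p1,p5} | {p2} | {p4} | {p3,p9} | {p7} | {p8} | {p6} | {p10}.

8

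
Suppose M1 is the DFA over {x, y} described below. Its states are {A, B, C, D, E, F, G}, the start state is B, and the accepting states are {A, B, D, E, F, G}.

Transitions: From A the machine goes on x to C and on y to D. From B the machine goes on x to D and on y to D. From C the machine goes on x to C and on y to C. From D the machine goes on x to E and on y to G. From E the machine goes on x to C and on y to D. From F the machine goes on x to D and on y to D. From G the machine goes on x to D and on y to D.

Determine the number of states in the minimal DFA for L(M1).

First remove the unreachable states {A,F}; 5 states remain.
P0 = {B,D,E,G} | {C}.
On input x, block {B,D,E,G} splits into {B,D,G} and {E}.
Split {B,D,G} by δ(·,x) → {B,G} and {D}.
Stable partition: {B,G} | {C} | {E} | {D} — 4 equivalence classes.

4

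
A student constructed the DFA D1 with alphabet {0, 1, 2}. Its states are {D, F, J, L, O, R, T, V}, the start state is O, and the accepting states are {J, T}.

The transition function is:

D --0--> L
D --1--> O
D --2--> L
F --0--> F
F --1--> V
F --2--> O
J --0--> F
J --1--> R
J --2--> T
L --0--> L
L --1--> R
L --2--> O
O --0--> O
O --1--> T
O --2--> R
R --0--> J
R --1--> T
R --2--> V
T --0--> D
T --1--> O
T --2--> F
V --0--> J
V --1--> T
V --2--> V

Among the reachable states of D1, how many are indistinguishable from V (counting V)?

Every state is reachable, so we keep all 8.
Start with accepting vs non-accepting: {J,T} | {D,F,L,O,R,V}.
On input 2, block {J,T} splits into {T} and {J}.
On input 0, block {D,F,L,O,R,V} splits into {D,F,L,O} and {R,V}.
Split {D,F,L,O} by δ(·,1) → {F,L} and {O} and {D}.
The partition is now stable with 6 blocks: {T} | {F,L} | {J} | {R,V} | {O} | {D}.
State V belongs to the block {R,V}, which has 2 states.

2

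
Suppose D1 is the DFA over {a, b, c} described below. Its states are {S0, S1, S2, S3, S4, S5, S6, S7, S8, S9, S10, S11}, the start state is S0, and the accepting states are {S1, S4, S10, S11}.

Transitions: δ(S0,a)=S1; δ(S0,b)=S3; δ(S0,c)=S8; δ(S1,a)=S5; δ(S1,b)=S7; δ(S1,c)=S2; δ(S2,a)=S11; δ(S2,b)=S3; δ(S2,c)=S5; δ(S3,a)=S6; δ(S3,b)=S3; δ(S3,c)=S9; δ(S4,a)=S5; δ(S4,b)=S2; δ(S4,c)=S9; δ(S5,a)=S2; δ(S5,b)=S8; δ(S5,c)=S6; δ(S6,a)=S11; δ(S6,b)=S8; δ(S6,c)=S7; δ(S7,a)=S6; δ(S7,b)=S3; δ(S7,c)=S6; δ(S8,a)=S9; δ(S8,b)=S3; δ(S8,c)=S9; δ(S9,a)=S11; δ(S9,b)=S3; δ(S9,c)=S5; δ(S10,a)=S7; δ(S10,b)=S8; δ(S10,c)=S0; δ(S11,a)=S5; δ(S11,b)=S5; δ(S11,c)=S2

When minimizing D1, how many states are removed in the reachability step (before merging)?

2

No path from S0 leads to S4, S10; the other 10 states are all reachable.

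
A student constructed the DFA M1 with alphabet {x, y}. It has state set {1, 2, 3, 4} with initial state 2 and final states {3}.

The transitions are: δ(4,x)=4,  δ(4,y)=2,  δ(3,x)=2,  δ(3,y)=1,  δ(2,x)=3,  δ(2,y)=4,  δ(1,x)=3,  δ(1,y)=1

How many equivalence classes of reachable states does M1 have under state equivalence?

Every state is reachable, so we keep all 4.
P0 = {3} | {1,2,4}.
On input x, block {1,2,4} splits into {1,2} and {4}.
Split {1,2} by δ(·,y) → {1} and {2}.
The partition is now stable with 4 blocks: {3} | {1} | {4} | {2}.

4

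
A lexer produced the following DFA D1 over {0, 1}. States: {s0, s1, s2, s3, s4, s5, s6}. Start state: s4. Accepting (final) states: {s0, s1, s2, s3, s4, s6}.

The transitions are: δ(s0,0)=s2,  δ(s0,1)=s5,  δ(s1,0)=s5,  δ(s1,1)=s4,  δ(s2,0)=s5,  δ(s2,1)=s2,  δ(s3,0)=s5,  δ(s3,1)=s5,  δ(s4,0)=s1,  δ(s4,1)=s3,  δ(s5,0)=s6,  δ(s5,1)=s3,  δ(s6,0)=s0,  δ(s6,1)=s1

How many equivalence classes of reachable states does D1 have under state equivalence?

7

Every state is reachable, so we keep all 7.
Start with accepting vs non-accepting: {s0,s1,s2,s3,s4,s6} | {s5}.
Split {s0,s1,s2,s3,s4,s6} by δ(·,0) → {s0,s4,s6} and {s1,s2,s3}.
Split {s0,s4,s6} by δ(·,0) → {s0,s4} and {s6}.
On input 1, block {s0,s4} splits into {s0} and {s4}.
On input 1, block {s1,s2,s3} splits into {s1} and {s2} and {s3}.
No further refinement is possible. Final partition (7 blocks): {s0} | {s5} | {s1} | {s6} | {s4} | {s2} | {s3}.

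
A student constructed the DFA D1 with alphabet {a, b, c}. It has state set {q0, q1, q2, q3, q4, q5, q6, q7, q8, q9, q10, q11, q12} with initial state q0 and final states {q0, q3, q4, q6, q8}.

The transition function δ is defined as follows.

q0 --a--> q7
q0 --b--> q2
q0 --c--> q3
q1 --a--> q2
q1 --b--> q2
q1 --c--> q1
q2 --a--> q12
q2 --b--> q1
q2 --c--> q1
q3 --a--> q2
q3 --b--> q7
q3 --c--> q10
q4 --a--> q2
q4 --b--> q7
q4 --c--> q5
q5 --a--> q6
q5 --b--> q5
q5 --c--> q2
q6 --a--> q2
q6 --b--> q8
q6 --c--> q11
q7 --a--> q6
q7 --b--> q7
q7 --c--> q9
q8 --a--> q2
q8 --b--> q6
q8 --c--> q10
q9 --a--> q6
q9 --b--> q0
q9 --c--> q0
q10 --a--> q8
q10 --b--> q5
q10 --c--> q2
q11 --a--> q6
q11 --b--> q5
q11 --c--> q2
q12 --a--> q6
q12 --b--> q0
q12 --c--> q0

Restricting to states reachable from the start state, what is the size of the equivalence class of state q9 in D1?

2

First remove the unreachable states {q4}; 12 states remain.
Initial partition by acceptance: {q0,q3,q6,q8} | {q1,q2,q5,q7,q9,q10,q11,q12}.
On input b, block {q0,q3,q6,q8} splits into {q0,q3} and {q6,q8}.
Split {q0,q3} by δ(·,c) → {q0} and {q3}.
Split {q1,q2,q5,q7,q9,q10,q11,q12} by δ(·,a) → {q5,q7,q9,q10,q11,q12} and {q1,q2}.
On input b, block {q5,q7,q9,q10,q11,q12} splits into {q5,q7,q10,q11} and {q9,q12}.
On input c, block {q5,q7,q10,q11} splits into {q5,q10,q11} and {q7}.
On input a, block {q1,q2} splits into {q1} and {q2}.
Stable partition: {q0} | {q5,q10,q11} | {q6,q8} | {q3} | {q1} | {q9,q12} | {q7} | {q2} — 8 equivalence classes.
State q9 belongs to the block {q9,q12}, which has 2 states.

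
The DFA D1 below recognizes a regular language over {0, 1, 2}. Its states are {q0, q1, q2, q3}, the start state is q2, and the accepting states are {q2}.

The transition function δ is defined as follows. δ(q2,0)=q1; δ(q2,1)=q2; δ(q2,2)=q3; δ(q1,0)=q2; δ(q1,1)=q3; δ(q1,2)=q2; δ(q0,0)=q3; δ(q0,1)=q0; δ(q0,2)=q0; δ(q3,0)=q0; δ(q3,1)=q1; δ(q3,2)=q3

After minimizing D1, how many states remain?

4

Every state is reachable, so we keep all 4.
Start with accepting vs non-accepting: {q2} | {q0,q1,q3}.
Split {q0,q1,q3} by δ(·,0) → {q0,q3} and {q1}.
Split {q0,q3} by δ(·,1) → {q0} and {q3}.
No further refinement is possible. Final partition (4 blocks): {q2} | {q0} | {q1} | {q3}.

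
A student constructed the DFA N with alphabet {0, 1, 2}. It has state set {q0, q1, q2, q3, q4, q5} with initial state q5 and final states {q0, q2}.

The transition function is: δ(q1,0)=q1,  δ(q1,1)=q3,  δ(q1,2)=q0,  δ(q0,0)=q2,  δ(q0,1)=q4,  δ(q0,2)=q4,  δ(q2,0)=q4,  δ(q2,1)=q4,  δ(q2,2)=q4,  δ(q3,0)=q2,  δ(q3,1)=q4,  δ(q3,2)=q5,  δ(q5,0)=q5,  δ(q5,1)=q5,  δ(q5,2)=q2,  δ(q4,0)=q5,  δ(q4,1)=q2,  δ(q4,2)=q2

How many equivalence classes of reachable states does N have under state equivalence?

3

Reachable states from the start: {q2,q4,q5}. Unreachable: {q0,q1,q3} — drop them.
P0 = {q2} | {q4,q5}.
Split {q4,q5} by δ(·,1) → {q4} and {q5}.
No further refinement is possible. Final partition (3 blocks): {q2} | {q4} | {q5}.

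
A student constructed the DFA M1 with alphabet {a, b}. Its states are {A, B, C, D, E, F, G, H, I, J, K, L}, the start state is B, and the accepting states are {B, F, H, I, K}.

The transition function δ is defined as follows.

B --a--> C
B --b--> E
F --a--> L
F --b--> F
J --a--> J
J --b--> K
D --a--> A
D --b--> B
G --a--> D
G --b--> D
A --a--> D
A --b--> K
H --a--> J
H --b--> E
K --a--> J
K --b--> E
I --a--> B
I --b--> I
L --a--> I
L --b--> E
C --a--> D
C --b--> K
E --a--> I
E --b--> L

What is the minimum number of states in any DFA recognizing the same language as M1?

4

States {F,G,H} cannot be reached from the start state, so discard them.
P0 = {B,I,K} | {A,C,D,E,J,L}.
Refine {B,I,K} on symbol a: members go to different blocks, giving {B,K} and {I}.
On input a, block {A,C,D,E,J,L} splits into {A,C,D,J} and {E,L}.
The partition is now stable with 4 blocks: {B,K} | {A,C,D,J} | {I} | {E,L}.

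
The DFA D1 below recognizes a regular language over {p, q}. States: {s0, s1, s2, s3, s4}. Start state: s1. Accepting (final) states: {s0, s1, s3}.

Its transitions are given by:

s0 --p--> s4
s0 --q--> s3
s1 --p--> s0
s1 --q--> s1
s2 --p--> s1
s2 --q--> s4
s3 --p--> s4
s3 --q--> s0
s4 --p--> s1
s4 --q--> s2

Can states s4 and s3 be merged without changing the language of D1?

No

Every state is reachable, so we keep all 5.
P0 = {s0,s1,s3} | {s2,s4}.
On input p, block {s0,s1,s3} splits into {s0,s3} and {s1}.
No further refinement is possible. Final partition (3 blocks): {s0,s3} | {s2,s4} | {s1}.
s4 and s3 end up in different blocks, so they are distinguishable. For instance, the string 'ε' is accepted from only s3.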